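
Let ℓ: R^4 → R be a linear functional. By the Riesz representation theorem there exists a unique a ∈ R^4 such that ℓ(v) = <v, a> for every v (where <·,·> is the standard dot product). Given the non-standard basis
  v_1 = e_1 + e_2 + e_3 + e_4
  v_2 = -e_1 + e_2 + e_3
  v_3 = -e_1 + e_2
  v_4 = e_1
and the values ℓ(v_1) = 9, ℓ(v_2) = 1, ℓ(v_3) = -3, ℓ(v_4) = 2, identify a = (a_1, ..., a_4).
a = (2, -1, 4, 4)

Write a = (a_1, ..., a_4) in the standard basis. For each basis vector v_i, ℓ(v_i) = <v_i, a> is a linear equation in the a_j's. Collect the n equations into a matrix system V a = ℓ, where row i of V is v_i (expressed in the standard basis). Since V is invertible (lower-triangular with 1s on the diagonal, up to permutation), solve by back-substitution:
  V =
[[1, 1, 1, 1],
 [-1, 1, 1, 0],
 [-1, 1, 0, 0],
 [1, 0, 0, 0]]
  V a = (9, 1, -3, 2)
Solving gives a = (2, -1, 4, 4).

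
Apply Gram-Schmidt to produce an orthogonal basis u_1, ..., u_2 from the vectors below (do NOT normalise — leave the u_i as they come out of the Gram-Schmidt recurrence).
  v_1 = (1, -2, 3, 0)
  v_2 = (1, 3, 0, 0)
Orthogonal basis:
  u_1 = (1, -2, 3, 0)
  u_2 = (19/14, 16/7, 15/14, 0)

Apply the Gram-Schmidt recurrence
  u_1 = v_1
  u_i = v_i − Σ_{j<i} ((v_i · u_j) / (u_j · u_j)) · u_j.

Step by step this gives:
  u_1 = (1, -2, 3, 0)
  u_2 = (19/14, 16/7, 15/14, 0)

Orthogonality check:
  u_2 · u_1 = 0 (should be 0)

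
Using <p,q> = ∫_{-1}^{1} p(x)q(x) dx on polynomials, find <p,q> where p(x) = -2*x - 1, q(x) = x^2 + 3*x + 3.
<p,q> = -32/3

Expand the product: p(x)·q(x) = -2*x^3 - 7*x^2 - 9*x - 3.
∫_{-1}^{1} of each monomial x^k gives [2/(k+1) if k even, 0 if k odd]. Integrating term-by-term (or equivalently evaluating the antiderivative F(x) = -x^4/2 - 7*x^3/3 - 9*x^2/2 - 3*x at the endpoints):
  F(1) − F(−1) = -31/3 − (1/3) = -32/3.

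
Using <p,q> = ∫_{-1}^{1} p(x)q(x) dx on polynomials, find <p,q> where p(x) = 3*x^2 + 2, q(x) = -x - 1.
<p,q> = -6

Expand the product: p(x)·q(x) = -3*x^3 - 3*x^2 - 2*x - 2.
∫_{-1}^{1} of each monomial x^k gives [2/(k+1) if k even, 0 if k odd]. Integrating term-by-term (or equivalently evaluating the antiderivative F(x) = -3*x^4/4 - x^3 - x^2 - 2*x at the endpoints):
  F(1) − F(−1) = -19/4 − (5/4) = -6.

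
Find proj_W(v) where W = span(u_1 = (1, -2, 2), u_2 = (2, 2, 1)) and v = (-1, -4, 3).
proj_W(v) = (-1/9, -40/9, 19/9)

Set up U = [u_1 | ... | u_2] ∈ R^(3×2). The projector onto W = col(U) is P = U (U^T U)^(-1) U^T.
Compute U^T U =
  [9, 0]
  [0, 9],
and U^T v = (13, -7).
Solve U^T U · c = U^T v for the coefficients: c = (13/9, -7/9). The projection is proj_W(v) = U c.
Check: (v - proj_W(v)) · u_1 = 0  (should be 0).
Check: (v - proj_W(v)) · u_2 = 0  (should be 0).
Result: proj_W(v) = (-1/9, -40/9, 19/9).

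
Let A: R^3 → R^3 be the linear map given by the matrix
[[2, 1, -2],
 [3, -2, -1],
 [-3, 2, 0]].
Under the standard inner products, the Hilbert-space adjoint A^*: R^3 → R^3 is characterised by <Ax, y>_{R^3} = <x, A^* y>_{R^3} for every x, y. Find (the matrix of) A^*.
A^* = A^T =
[[2, 3, -3],
 [1, -2, 2],
 [-2, -1, 0]]

For real matrices with standard dot products, the defining identity <Ax, y> = <x, A^* y> gives (Ax)^T y = x^T (A^*) y, i.e. x^T A^T y = x^T (A^*) y. Since this holds for all x, y, we must have A^* = A^T. Therefore
A^* =
[[2, 3, -3],
 [1, -2, 2],
 [-2, -1, 0]].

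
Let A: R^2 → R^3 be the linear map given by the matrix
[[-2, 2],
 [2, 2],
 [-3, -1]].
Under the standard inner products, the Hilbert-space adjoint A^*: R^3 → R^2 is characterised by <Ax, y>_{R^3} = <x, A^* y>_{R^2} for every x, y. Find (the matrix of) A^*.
A^* = A^T =
[[-2, 2, -3],
 [2, 2, -1]]

For real matrices with standard dot products, the defining identity <Ax, y> = <x, A^* y> gives (Ax)^T y = x^T (A^*) y, i.e. x^T A^T y = x^T (A^*) y. Since this holds for all x, y, we must have A^* = A^T. Therefore
A^* =
[[-2, 2, -3],
 [2, 2, -1]].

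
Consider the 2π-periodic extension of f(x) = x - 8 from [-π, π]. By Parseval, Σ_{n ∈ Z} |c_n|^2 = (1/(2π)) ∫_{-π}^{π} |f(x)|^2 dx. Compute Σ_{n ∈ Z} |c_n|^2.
Σ |c_n|^2 = π^2/3 + 64

Expand and integrate term by term over [-π, π]:
  ∫ (x)^2 dx = 1·(2π^3/3); ∫ 2·1·(-8)·x dx = 0 (odd integrand); ∫ (-8)^2 dx = 64·2π.
So (1/(2π)) ∫_{-π}^{π} (x - 8)^2 dx = 1π^2/3 + 64 = π^2/3 + 64.
Parseval ⇒ Σ |c_n|^2 = π^2/3 + 64.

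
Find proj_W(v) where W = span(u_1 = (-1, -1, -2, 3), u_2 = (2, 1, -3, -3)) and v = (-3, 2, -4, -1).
proj_W(v) = (66/103, -1/103, -337/103, 3/103)

Set up U = [u_1 | ... | u_2] ∈ R^(4×2). The projector onto W = col(U) is P = U (U^T U)^(-1) U^T.
Compute U^T U =
  [15, -6]
  [-6, 23],
and U^T v = (6, 11).
Solve U^T U · c = U^T v for the coefficients: c = (68/103, 67/103). The projection is proj_W(v) = U c.
Check: (v - proj_W(v)) · u_1 = 0  (should be 0).
Check: (v - proj_W(v)) · u_2 = 0  (should be 0).
Result: proj_W(v) = (66/103, -1/103, -337/103, 3/103).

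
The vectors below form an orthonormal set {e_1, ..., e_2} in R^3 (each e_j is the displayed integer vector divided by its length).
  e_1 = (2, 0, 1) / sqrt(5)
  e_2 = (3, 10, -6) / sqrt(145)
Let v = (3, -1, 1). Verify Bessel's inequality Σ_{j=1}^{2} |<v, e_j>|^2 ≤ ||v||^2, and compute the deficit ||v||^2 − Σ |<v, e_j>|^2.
Σ |<v, e_j>|^2 = 294/29; ||v||^2 = 11; deficit = 25/29

Write each e_j = u_j / sqrt(<u_j, u_j>) where u_j is the displayed integer vector. Then <v, e_j> = <v, u_j> / sqrt(<u_j, u_j>), so |<v, e_j>|^2 = <v, u_j>^2 / <u_j, u_j>.
Coefficients: <v, e_1> = 7/sqrt(5), <v, e_2> = -7/sqrt(145).
Square and sum: Σ |<v, e_j>|^2 = 294/29.
Compute ||v||^2 = v·v = 11.
Deficit = 11 − 294/29 = 25/29 ≥ 0, confirming Bessel's inequality. (The deficit equals ||v − Σ <v,e_j> e_j||^2, the squared distance from v to span{e_j}.)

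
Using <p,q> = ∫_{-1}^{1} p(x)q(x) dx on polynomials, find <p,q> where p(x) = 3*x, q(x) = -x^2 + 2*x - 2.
<p,q> = 4

Expand the product: p(x)·q(x) = -3*x^3 + 6*x^2 - 6*x.
∫_{-1}^{1} of each monomial x^k gives [2/(k+1) if k even, 0 if k odd]. Integrating term-by-term (or equivalently evaluating the antiderivative F(x) = -3*x^4/4 + 2*x^3 - 3*x^2 at the endpoints):
  F(1) − F(−1) = -7/4 − (-23/4) = 4.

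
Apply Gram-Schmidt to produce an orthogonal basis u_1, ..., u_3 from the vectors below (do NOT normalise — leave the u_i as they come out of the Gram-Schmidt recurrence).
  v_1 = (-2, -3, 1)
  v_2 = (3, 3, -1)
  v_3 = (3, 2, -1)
Orthogonal basis:
  u_1 = (-2, -3, 1)
  u_2 = (5/7, -3/7, 1/7)
  u_3 = (0, -1/10, -3/10)

Apply the Gram-Schmidt recurrence
  u_1 = v_1
  u_i = v_i − Σ_{j<i} ((v_i · u_j) / (u_j · u_j)) · u_j.

Step by step this gives:
  u_1 = (-2, -3, 1)
  u_2 = (5/7, -3/7, 1/7)
  u_3 = (0, -1/10, -3/10)

Orthogonality check:
  u_2 · u_1 = 0 (should be 0)
  u_3 · u_1 = 0 (should be 0)
  u_3 · u_2 = 0 (should be 0)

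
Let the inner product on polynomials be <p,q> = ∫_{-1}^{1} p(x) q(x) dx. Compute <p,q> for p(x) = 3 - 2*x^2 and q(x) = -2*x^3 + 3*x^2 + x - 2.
<p,q> = -86/15

Expand the product: p(x)·q(x) = 4*x^5 - 6*x^4 - 8*x^3 + 13*x^2 + 3*x - 6.
∫_{-1}^{1} of each monomial x^k gives [2/(k+1) if k even, 0 if k odd]. Integrating term-by-term (or equivalently evaluating the antiderivative F(x) = 2*x^6/3 - 6*x^5/5 - 2*x^4 + 13*x^3/3 + 3*x^2/2 - 6*x at the endpoints):
  F(1) − F(−1) = -27/10 − (91/30) = -86/15.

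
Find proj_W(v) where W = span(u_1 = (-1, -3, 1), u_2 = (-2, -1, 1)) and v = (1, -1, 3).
proj_W(v) = (-1/15, -23/15, 1/3)

Set up U = [u_1 | ... | u_2] ∈ R^(3×2). The projector onto W = col(U) is P = U (U^T U)^(-1) U^T.
Compute U^T U =
  [11, 6]
  [6, 6],
and U^T v = (5, 2).
Solve U^T U · c = U^T v for the coefficients: c = (3/5, -4/15). The projection is proj_W(v) = U c.
Check: (v - proj_W(v)) · u_1 = 0  (should be 0).
Check: (v - proj_W(v)) · u_2 = 0  (should be 0).
Result: proj_W(v) = (-1/15, -23/15, 1/3).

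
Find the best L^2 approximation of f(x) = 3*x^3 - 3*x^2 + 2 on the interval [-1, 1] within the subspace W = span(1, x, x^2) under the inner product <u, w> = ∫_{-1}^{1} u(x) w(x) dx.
g(x) = -3*x^2 + 9*x/5 + 2

The best approximation g ∈ W is the orthogonal projection of f onto W. Writing g = a_0 + a_1 x + a_2 x^2, the coefficients solve the normal equations G · a = b where
  G_{ij} = <φ_i, φ_j> and b_i = <f, φ_i>, with φ_0 = 1, φ_1 = x, φ_2 = x^2.
G =
  [2, 0, 2/3]
  [0, 2/3, 0]
  [2/3, 0, 2/5],
b = (2, 6/5, 2/15).
Solving gives a_0 = 2, a_1 = 9/5, a_2 = -3, so
  g(x) = -3*x^2 + 9*x/5 + 2.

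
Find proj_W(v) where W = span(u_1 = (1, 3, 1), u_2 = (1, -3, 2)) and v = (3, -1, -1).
proj_W(v) = (24/59, -42/59, 43/59)

Set up U = [u_1 | ... | u_2] ∈ R^(3×2). The projector onto W = col(U) is P = U (U^T U)^(-1) U^T.
Compute U^T U =
  [11, -6]
  [-6, 14],
and U^T v = (-1, 4).
Solve U^T U · c = U^T v for the coefficients: c = (5/59, 19/59). The projection is proj_W(v) = U c.
Check: (v - proj_W(v)) · u_1 = 0  (should be 0).
Check: (v - proj_W(v)) · u_2 = 0  (should be 0).
Result: proj_W(v) = (24/59, -42/59, 43/59).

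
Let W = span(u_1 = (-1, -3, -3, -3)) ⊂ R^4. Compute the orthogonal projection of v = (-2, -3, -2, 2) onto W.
proj_W(v) = (-11/28, -33/28, -33/28, -33/28)

Set up U = [u_1 | ... | u_1] ∈ R^(4×1). The projector onto W = col(U) is P = U (U^T U)^(-1) U^T.
Compute U^T U =
  [28],
and U^T v = (11).
Solve U^T U · c = U^T v for the coefficients: c = (11/28). The projection is proj_W(v) = U c.
Check: (v - proj_W(v)) · u_1 = 0  (should be 0).
Result: proj_W(v) = (-11/28, -33/28, -33/28, -33/28).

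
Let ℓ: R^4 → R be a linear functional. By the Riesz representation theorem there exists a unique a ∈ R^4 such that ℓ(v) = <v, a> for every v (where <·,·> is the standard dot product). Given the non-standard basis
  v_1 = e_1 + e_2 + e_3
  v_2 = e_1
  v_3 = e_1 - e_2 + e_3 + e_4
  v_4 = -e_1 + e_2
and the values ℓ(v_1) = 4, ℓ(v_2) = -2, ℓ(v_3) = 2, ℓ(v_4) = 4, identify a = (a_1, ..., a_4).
a = (-2, 2, 4, 2)

Write a = (a_1, ..., a_4) in the standard basis. For each basis vector v_i, ℓ(v_i) = <v_i, a> is a linear equation in the a_j's. Collect the n equations into a matrix system V a = ℓ, where row i of V is v_i (expressed in the standard basis). Since V is invertible (lower-triangular with 1s on the diagonal, up to permutation), solve by back-substitution:
  V =
[[1, 1, 1, 0],
 [1, 0, 0, 0],
 [1, -1, 1, 1],
 [-1, 1, 0, 0]]
  V a = (4, -2, 2, 4)
Solving gives a = (-2, 2, 4, 2).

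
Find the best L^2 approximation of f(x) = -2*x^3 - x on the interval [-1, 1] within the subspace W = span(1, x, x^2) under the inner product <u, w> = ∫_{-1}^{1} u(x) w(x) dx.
g(x) = -11*x/5

The best approximation g ∈ W is the orthogonal projection of f onto W. Writing g = a_0 + a_1 x + a_2 x^2, the coefficients solve the normal equations G · a = b where
  G_{ij} = <φ_i, φ_j> and b_i = <f, φ_i>, with φ_0 = 1, φ_1 = x, φ_2 = x^2.
G =
  [2, 0, 2/3]
  [0, 2/3, 0]
  [2/3, 0, 2/5],
b = (0, -22/15, 0).
Solving gives a_0 = 0, a_1 = -11/5, a_2 = 0, so
  g(x) = -11*x/5.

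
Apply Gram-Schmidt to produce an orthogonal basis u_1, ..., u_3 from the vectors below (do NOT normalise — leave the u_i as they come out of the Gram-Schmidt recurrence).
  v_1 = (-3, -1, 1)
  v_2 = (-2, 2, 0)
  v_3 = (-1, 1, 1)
Orthogonal basis:
  u_1 = (-3, -1, 1)
  u_2 = (-10/11, 26/11, -4/11)
  u_3 = (2/9, 2/9, 8/9)

Apply the Gram-Schmidt recurrence
  u_1 = v_1
  u_i = v_i − Σ_{j<i} ((v_i · u_j) / (u_j · u_j)) · u_j.

Step by step this gives:
  u_1 = (-3, -1, 1)
  u_2 = (-10/11, 26/11, -4/11)
  u_3 = (2/9, 2/9, 8/9)

Orthogonality check:
  u_2 · u_1 = 0 (should be 0)
  u_3 · u_1 = 0 (should be 0)
  u_3 · u_2 = 0 (should be 0)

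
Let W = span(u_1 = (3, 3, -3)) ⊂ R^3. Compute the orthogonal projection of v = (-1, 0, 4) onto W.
proj_W(v) = (-5/3, -5/3, 5/3)

Set up U = [u_1 | ... | u_1] ∈ R^(3×1). The projector onto W = col(U) is P = U (U^T U)^(-1) U^T.
Compute U^T U =
  [27],
and U^T v = (-15).
Solve U^T U · c = U^T v for the coefficients: c = (-5/9). The projection is proj_W(v) = U c.
Check: (v - proj_W(v)) · u_1 = 0  (should be 0).
Result: proj_W(v) = (-5/3, -5/3, 5/3).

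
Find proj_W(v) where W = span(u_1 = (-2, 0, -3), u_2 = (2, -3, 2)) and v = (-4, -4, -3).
proj_W(v) = (-250/121, -432/121, -519/121)

Set up U = [u_1 | ... | u_2] ∈ R^(3×2). The projector onto W = col(U) is P = U (U^T U)^(-1) U^T.
Compute U^T U =
  [13, -10]
  [-10, 17],
and U^T v = (17, -2).
Solve U^T U · c = U^T v for the coefficients: c = (269/121, 144/121). The projection is proj_W(v) = U c.
Check: (v - proj_W(v)) · u_1 = 0  (should be 0).
Check: (v - proj_W(v)) · u_2 = 0  (should be 0).
Result: proj_W(v) = (-250/121, -432/121, -519/121).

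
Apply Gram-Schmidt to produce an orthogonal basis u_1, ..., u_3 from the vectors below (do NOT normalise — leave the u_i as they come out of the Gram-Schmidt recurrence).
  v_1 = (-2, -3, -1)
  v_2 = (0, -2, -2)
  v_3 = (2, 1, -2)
Orthogonal basis:
  u_1 = (-2, -3, -1)
  u_2 = (8/7, -2/7, -10/7)
  u_3 = (-1/3, 1/3, -1/3)

Apply the Gram-Schmidt recurrence
  u_1 = v_1
  u_i = v_i − Σ_{j<i} ((v_i · u_j) / (u_j · u_j)) · u_j.

Step by step this gives:
  u_1 = (-2, -3, -1)
  u_2 = (8/7, -2/7, -10/7)
  u_3 = (-1/3, 1/3, -1/3)

Orthogonality check:
  u_2 · u_1 = 0 (should be 0)
  u_3 · u_1 = 0 (should be 0)
  u_3 · u_2 = 0 (should be 0)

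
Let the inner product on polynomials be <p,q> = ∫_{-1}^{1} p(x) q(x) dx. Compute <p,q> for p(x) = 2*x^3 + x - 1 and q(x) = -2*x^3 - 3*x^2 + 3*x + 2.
<p,q> = 16/35

Expand the product: p(x)·q(x) = -4*x^6 - 6*x^5 + 4*x^4 + 3*x^3 + 6*x^2 - x - 2.
∫_{-1}^{1} of each monomial x^k gives [2/(k+1) if k even, 0 if k odd]. Integrating term-by-term (or equivalently evaluating the antiderivative F(x) = -4*x^7/7 - x^6 + 4*x^5/5 + 3*x^4/4 + 2*x^3 - x^2/2 - 2*x at the endpoints):
  F(1) − F(−1) = -73/140 − (-137/140) = 16/35.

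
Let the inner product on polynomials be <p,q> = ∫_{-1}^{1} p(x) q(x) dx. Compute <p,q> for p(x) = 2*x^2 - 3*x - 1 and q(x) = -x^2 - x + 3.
<p,q> = -2/15

Expand the product: p(x)·q(x) = -2*x^4 + x^3 + 10*x^2 - 8*x - 3.
∫_{-1}^{1} of each monomial x^k gives [2/(k+1) if k even, 0 if k odd]. Integrating term-by-term (or equivalently evaluating the antiderivative F(x) = -2*x^5/5 + x^4/4 + 10*x^3/3 - 4*x^2 - 3*x at the endpoints):
  F(1) − F(−1) = -229/60 − (-221/60) = -2/15.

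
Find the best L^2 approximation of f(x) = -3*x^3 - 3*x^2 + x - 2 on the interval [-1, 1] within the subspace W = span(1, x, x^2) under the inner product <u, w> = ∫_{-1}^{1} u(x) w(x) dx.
g(x) = -3*x^2 - 4*x/5 - 2

The best approximation g ∈ W is the orthogonal projection of f onto W. Writing g = a_0 + a_1 x + a_2 x^2, the coefficients solve the normal equations G · a = b where
  G_{ij} = <φ_i, φ_j> and b_i = <f, φ_i>, with φ_0 = 1, φ_1 = x, φ_2 = x^2.
G =
  [2, 0, 2/3]
  [0, 2/3, 0]
  [2/3, 0, 2/5],
b = (-6, -8/15, -38/15).
Solving gives a_0 = -2, a_1 = -4/5, a_2 = -3, so
  g(x) = -3*x^2 - 4*x/5 - 2.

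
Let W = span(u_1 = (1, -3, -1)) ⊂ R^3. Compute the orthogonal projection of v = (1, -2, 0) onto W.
proj_W(v) = (7/11, -21/11, -7/11)

Set up U = [u_1 | ... | u_1] ∈ R^(3×1). The projector onto W = col(U) is P = U (U^T U)^(-1) U^T.
Compute U^T U =
  [11],
and U^T v = (7).
Solve U^T U · c = U^T v for the coefficients: c = (7/11). The projection is proj_W(v) = U c.
Check: (v - proj_W(v)) · u_1 = 0  (should be 0).
Result: proj_W(v) = (7/11, -21/11, -7/11).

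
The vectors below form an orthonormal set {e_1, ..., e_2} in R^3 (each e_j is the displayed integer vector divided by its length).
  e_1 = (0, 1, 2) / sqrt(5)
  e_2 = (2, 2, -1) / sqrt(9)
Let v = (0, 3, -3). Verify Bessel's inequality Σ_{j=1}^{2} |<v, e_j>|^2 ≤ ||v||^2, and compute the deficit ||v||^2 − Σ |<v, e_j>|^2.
Σ |<v, e_j>|^2 = 54/5; ||v||^2 = 18; deficit = 36/5

Write each e_j = u_j / sqrt(<u_j, u_j>) where u_j is the displayed integer vector. Then <v, e_j> = <v, u_j> / sqrt(<u_j, u_j>), so |<v, e_j>|^2 = <v, u_j>^2 / <u_j, u_j>.
Coefficients: <v, e_1> = -3/sqrt(5), <v, e_2> = 9/sqrt(9).
Square and sum: Σ |<v, e_j>|^2 = 54/5.
Compute ||v||^2 = v·v = 18.
Deficit = 18 − 54/5 = 36/5 ≥ 0, confirming Bessel's inequality. (The deficit equals ||v − Σ <v,e_j> e_j||^2, the squared distance from v to span{e_j}.)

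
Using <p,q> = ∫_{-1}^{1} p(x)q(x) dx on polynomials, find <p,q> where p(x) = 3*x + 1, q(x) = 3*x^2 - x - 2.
<p,q> = -4

Expand the product: p(x)·q(x) = 9*x^3 - 7*x - 2.
∫_{-1}^{1} of each monomial x^k gives [2/(k+1) if k even, 0 if k odd]. Integrating term-by-term (or equivalently evaluating the antiderivative F(x) = 9*x^4/4 - 7*x^2/2 - 2*x at the endpoints):
  F(1) − F(−1) = -13/4 − (3/4) = -4.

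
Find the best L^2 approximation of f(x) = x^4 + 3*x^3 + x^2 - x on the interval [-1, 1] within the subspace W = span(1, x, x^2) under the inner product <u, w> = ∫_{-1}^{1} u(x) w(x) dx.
g(x) = 13*x^2/7 + 4*x/5 - 3/35

The best approximation g ∈ W is the orthogonal projection of f onto W. Writing g = a_0 + a_1 x + a_2 x^2, the coefficients solve the normal equations G · a = b where
  G_{ij} = <φ_i, φ_j> and b_i = <f, φ_i>, with φ_0 = 1, φ_1 = x, φ_2 = x^2.
G =
  [2, 0, 2/3]
  [0, 2/3, 0]
  [2/3, 0, 2/5],
b = (16/15, 8/15, 24/35).
Solving gives a_0 = -3/35, a_1 = 4/5, a_2 = 13/7, so
  g(x) = 13*x^2/7 + 4*x/5 - 3/35.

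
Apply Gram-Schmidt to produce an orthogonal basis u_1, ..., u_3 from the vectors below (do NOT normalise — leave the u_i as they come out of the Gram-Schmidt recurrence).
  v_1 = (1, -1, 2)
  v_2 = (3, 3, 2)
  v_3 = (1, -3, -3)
Orthogonal basis:
  u_1 = (1, -1, 2)
  u_2 = (7/3, 11/3, 2/3)
  u_3 = (76/29, -38/29, -57/29)

Apply the Gram-Schmidt recurrence
  u_1 = v_1
  u_i = v_i − Σ_{j<i} ((v_i · u_j) / (u_j · u_j)) · u_j.

Step by step this gives:
  u_1 = (1, -1, 2)
  u_2 = (7/3, 11/3, 2/3)
  u_3 = (76/29, -38/29, -57/29)

Orthogonality check:
  u_2 · u_1 = 0 (should be 0)
  u_3 · u_1 = 0 (should be 0)
  u_3 · u_2 = 0 (should be 0)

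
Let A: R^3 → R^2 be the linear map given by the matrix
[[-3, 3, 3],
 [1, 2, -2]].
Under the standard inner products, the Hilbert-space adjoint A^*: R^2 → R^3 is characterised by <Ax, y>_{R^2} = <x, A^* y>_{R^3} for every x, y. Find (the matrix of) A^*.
A^* = A^T =
[[-3, 1],
 [3, 2],
 [3, -2]]

For real matrices with standard dot products, the defining identity <Ax, y> = <x, A^* y> gives (Ax)^T y = x^T (A^*) y, i.e. x^T A^T y = x^T (A^*) y. Since this holds for all x, y, we must have A^* = A^T. Therefore
A^* =
[[-3, 1],
 [3, 2],
 [3, -2]].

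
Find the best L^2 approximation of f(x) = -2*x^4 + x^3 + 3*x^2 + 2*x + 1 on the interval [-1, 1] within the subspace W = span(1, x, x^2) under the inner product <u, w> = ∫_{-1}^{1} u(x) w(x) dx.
g(x) = 9*x^2/7 + 13*x/5 + 41/35

The best approximation g ∈ W is the orthogonal projection of f onto W. Writing g = a_0 + a_1 x + a_2 x^2, the coefficients solve the normal equations G · a = b where
  G_{ij} = <φ_i, φ_j> and b_i = <f, φ_i>, with φ_0 = 1, φ_1 = x, φ_2 = x^2.
G =
  [2, 0, 2/3]
  [0, 2/3, 0]
  [2/3, 0, 2/5],
b = (16/5, 26/15, 136/105).
Solving gives a_0 = 41/35, a_1 = 13/5, a_2 = 9/7, so
  g(x) = 9*x^2/7 + 13*x/5 + 41/35.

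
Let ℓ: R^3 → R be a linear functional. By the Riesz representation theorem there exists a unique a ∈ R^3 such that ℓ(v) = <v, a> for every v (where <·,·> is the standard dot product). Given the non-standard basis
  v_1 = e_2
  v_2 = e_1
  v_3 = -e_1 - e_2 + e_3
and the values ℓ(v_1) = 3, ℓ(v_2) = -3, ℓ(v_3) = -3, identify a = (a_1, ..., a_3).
a = (-3, 3, -3)

Write a = (a_1, ..., a_3) in the standard basis. For each basis vector v_i, ℓ(v_i) = <v_i, a> is a linear equation in the a_j's. Collect the n equations into a matrix system V a = ℓ, where row i of V is v_i (expressed in the standard basis). Since V is invertible (lower-triangular with 1s on the diagonal, up to permutation), solve by back-substitution:
  V =
[[0, 1, 0],
 [1, 0, 0],
 [-1, -1, 1]]
  V a = (3, -3, -3)
Solving gives a = (-3, 3, -3).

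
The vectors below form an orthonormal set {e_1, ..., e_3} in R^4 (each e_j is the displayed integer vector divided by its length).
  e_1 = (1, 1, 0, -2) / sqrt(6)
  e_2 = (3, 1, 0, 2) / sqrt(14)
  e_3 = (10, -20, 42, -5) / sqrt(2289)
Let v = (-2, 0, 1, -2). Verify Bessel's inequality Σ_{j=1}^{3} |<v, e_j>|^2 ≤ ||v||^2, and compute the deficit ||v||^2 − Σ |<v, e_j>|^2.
Σ |<v, e_j>|^2 = 900/109; ||v||^2 = 9; deficit = 81/109

Write each e_j = u_j / sqrt(<u_j, u_j>) where u_j is the displayed integer vector. Then <v, e_j> = <v, u_j> / sqrt(<u_j, u_j>), so |<v, e_j>|^2 = <v, u_j>^2 / <u_j, u_j>.
Coefficients: <v, e_1> = 2/sqrt(6), <v, e_2> = -10/sqrt(14), <v, e_3> = 32/sqrt(2289).
Square and sum: Σ |<v, e_j>|^2 = 900/109.
Compute ||v||^2 = v·v = 9.
Deficit = 9 − 900/109 = 81/109 ≥ 0, confirming Bessel's inequality. (The deficit equals ||v − Σ <v,e_j> e_j||^2, the squared distance from v to span{e_j}.)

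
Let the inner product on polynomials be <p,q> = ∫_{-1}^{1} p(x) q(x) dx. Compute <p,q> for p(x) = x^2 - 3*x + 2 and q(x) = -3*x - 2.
<p,q> = -10/3

Expand the product: p(x)·q(x) = -3*x^3 + 7*x^2 - 4.
∫_{-1}^{1} of each monomial x^k gives [2/(k+1) if k even, 0 if k odd]. Integrating term-by-term (or equivalently evaluating the antiderivative F(x) = -3*x^4/4 + 7*x^3/3 - 4*x at the endpoints):
  F(1) − F(−1) = -29/12 − (11/12) = -10/3.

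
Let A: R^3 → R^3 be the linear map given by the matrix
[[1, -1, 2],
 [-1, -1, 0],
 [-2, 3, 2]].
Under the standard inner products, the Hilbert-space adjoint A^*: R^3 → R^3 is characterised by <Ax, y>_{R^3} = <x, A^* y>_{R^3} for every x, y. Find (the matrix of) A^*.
A^* = A^T =
[[1, -1, -2],
 [-1, -1, 3],
 [2, 0, 2]]

For real matrices with standard dot products, the defining identity <Ax, y> = <x, A^* y> gives (Ax)^T y = x^T (A^*) y, i.e. x^T A^T y = x^T (A^*) y. Since this holds for all x, y, we must have A^* = A^T. Therefore
A^* =
[[1, -1, -2],
 [-1, -1, 3],
 [2, 0, 2]].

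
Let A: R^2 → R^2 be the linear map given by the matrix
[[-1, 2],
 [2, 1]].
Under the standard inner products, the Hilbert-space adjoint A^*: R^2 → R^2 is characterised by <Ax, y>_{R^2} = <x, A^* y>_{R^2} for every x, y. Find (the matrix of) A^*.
A^* = A^T =
[[-1, 2],
 [2, 1]]

For real matrices with standard dot products, the defining identity <Ax, y> = <x, A^* y> gives (Ax)^T y = x^T (A^*) y, i.e. x^T A^T y = x^T (A^*) y. Since this holds for all x, y, we must have A^* = A^T. Therefore
A^* =
[[-1, 2],
 [2, 1]].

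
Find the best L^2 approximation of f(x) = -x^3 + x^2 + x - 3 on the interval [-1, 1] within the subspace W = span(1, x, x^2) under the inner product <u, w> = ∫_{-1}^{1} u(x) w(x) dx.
g(x) = x^2 + 2*x/5 - 3

The best approximation g ∈ W is the orthogonal projection of f onto W. Writing g = a_0 + a_1 x + a_2 x^2, the coefficients solve the normal equations G · a = b where
  G_{ij} = <φ_i, φ_j> and b_i = <f, φ_i>, with φ_0 = 1, φ_1 = x, φ_2 = x^2.
G =
  [2, 0, 2/3]
  [0, 2/3, 0]
  [2/3, 0, 2/5],
b = (-16/3, 4/15, -8/5).
Solving gives a_0 = -3, a_1 = 2/5, a_2 = 1, so
  g(x) = x^2 + 2*x/5 - 3.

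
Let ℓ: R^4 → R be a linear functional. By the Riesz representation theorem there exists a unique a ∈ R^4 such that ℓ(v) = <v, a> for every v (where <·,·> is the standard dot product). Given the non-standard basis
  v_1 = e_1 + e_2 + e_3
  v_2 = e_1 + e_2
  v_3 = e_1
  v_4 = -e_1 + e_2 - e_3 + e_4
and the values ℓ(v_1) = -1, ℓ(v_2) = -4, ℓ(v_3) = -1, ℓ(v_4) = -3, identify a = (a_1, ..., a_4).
a = (-1, -3, 3, 2)

Write a = (a_1, ..., a_4) in the standard basis. For each basis vector v_i, ℓ(v_i) = <v_i, a> is a linear equation in the a_j's. Collect the n equations into a matrix system V a = ℓ, where row i of V is v_i (expressed in the standard basis). Since V is invertible (lower-triangular with 1s on the diagonal, up to permutation), solve by back-substitution:
  V =
[[1, 1, 1, 0],
 [1, 1, 0, 0],
 [1, 0, 0, 0],
 [-1, 1, -1, 1]]
  V a = (-1, -4, -1, -3)
Solving gives a = (-1, -3, 3, 2).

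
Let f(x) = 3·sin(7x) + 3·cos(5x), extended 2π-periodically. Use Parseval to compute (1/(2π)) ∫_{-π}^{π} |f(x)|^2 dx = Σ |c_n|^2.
Σ |c_n|^2 = 9

Expand |f|^2 and use orthogonality of {sin(nx), cos(mx)} on [-π, π]:
  ∫_{-π}^{π} sin(nx)^2 dx = π, ∫ cos(mx)^2 dx = π, and cross terms integrate to 0.
So ∫_{-π}^{π} f(x)^2 dx = 3^2 · π + 3^2 · π = (9 + 9)π.
Divide by 2π: (9 + 9)/2 = 9.
By Parseval, this equals Σ |c_n|^2.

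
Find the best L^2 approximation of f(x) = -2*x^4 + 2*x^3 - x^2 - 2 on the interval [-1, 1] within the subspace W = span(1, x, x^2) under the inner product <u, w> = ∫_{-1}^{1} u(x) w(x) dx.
g(x) = -19*x^2/7 + 6*x/5 - 64/35

The best approximation g ∈ W is the orthogonal projection of f onto W. Writing g = a_0 + a_1 x + a_2 x^2, the coefficients solve the normal equations G · a = b where
  G_{ij} = <φ_i, φ_j> and b_i = <f, φ_i>, with φ_0 = 1, φ_1 = x, φ_2 = x^2.
G =
  [2, 0, 2/3]
  [0, 2/3, 0]
  [2/3, 0, 2/5],
b = (-82/15, 4/5, -242/105).
Solving gives a_0 = -64/35, a_1 = 6/5, a_2 = -19/7, so
  g(x) = -19*x^2/7 + 6*x/5 - 64/35.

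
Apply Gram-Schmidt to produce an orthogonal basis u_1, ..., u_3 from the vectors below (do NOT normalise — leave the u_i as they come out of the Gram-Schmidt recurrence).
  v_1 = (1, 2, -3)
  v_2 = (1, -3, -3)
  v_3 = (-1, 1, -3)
Orthogonal basis:
  u_1 = (1, 2, -3)
  u_2 = (5/7, -25/7, -15/7)
  u_3 = (-9/5, 0, -3/5)

Apply the Gram-Schmidt recurrence
  u_1 = v_1
  u_i = v_i − Σ_{j<i} ((v_i · u_j) / (u_j · u_j)) · u_j.

Step by step this gives:
  u_1 = (1, 2, -3)
  u_2 = (5/7, -25/7, -15/7)
  u_3 = (-9/5, 0, -3/5)

Orthogonality check:
  u_2 · u_1 = 0 (should be 0)
  u_3 · u_1 = 0 (should be 0)
  u_3 · u_2 = 0 (should be 0)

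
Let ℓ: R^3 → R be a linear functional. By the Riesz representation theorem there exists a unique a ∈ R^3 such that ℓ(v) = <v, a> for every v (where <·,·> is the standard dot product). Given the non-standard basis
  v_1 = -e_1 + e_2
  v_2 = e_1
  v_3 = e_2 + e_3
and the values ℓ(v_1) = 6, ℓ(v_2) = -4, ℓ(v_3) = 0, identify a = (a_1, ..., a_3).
a = (-4, 2, -2)

Write a = (a_1, ..., a_3) in the standard basis. For each basis vector v_i, ℓ(v_i) = <v_i, a> is a linear equation in the a_j's. Collect the n equations into a matrix system V a = ℓ, where row i of V is v_i (expressed in the standard basis). Since V is invertible (lower-triangular with 1s on the diagonal, up to permutation), solve by back-substitution:
  V =
[[-1, 1, 0],
 [1, 0, 0],
 [0, 1, 1]]
  V a = (6, -4, 0)
Solving gives a = (-4, 2, -2).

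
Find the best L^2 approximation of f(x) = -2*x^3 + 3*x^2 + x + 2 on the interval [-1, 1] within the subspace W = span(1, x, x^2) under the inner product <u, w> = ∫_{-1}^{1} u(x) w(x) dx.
g(x) = 3*x^2 - x/5 + 2

The best approximation g ∈ W is the orthogonal projection of f onto W. Writing g = a_0 + a_1 x + a_2 x^2, the coefficients solve the normal equations G · a = b where
  G_{ij} = <φ_i, φ_j> and b_i = <f, φ_i>, with φ_0 = 1, φ_1 = x, φ_2 = x^2.
G =
  [2, 0, 2/3]
  [0, 2/3, 0]
  [2/3, 0, 2/5],
b = (6, -2/15, 38/15).
Solving gives a_0 = 2, a_1 = -1/5, a_2 = 3, so
  g(x) = 3*x^2 - x/5 + 2.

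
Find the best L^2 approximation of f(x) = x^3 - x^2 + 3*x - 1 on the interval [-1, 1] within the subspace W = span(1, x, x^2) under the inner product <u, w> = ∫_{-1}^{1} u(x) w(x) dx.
g(x) = -x^2 + 18*x/5 - 1

The best approximation g ∈ W is the orthogonal projection of f onto W. Writing g = a_0 + a_1 x + a_2 x^2, the coefficients solve the normal equations G · a = b where
  G_{ij} = <φ_i, φ_j> and b_i = <f, φ_i>, with φ_0 = 1, φ_1 = x, φ_2 = x^2.
G =
  [2, 0, 2/3]
  [0, 2/3, 0]
  [2/3, 0, 2/5],
b = (-8/3, 12/5, -16/15).
Solving gives a_0 = -1, a_1 = 18/5, a_2 = -1, so
  g(x) = -x^2 + 18*x/5 - 1.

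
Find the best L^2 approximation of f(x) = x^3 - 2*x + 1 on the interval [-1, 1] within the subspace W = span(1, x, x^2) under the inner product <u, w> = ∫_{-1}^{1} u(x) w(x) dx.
g(x) = 1 - 7*x/5

The best approximation g ∈ W is the orthogonal projection of f onto W. Writing g = a_0 + a_1 x + a_2 x^2, the coefficients solve the normal equations G · a = b where
  G_{ij} = <φ_i, φ_j> and b_i = <f, φ_i>, with φ_0 = 1, φ_1 = x, φ_2 = x^2.
G =
  [2, 0, 2/3]
  [0, 2/3, 0]
  [2/3, 0, 2/5],
b = (2, -14/15, 2/3).
Solving gives a_0 = 1, a_1 = -7/5, a_2 = 0, so
  g(x) = 1 - 7*x/5.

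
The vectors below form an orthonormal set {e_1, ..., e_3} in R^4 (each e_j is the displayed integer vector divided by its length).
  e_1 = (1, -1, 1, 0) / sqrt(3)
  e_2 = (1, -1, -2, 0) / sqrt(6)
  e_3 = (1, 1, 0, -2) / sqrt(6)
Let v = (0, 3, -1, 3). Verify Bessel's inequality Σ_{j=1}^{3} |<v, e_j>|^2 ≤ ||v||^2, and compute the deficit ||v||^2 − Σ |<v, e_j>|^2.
Σ |<v, e_j>|^2 = 7; ||v||^2 = 19; deficit = 12

Write each e_j = u_j / sqrt(<u_j, u_j>) where u_j is the displayed integer vector. Then <v, e_j> = <v, u_j> / sqrt(<u_j, u_j>), so |<v, e_j>|^2 = <v, u_j>^2 / <u_j, u_j>.
Coefficients: <v, e_1> = -4/sqrt(3), <v, e_2> = -1/sqrt(6), <v, e_3> = -3/sqrt(6).
Square and sum: Σ |<v, e_j>|^2 = 7.
Compute ||v||^2 = v·v = 19.
Deficit = 19 − 7 = 12 ≥ 0, confirming Bessel's inequality. (The deficit equals ||v − Σ <v,e_j> e_j||^2, the squared distance from v to span{e_j}.)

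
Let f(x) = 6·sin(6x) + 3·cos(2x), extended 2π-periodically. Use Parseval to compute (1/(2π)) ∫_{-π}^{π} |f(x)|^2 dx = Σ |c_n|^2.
Σ |c_n|^2 = 45/2

Expand |f|^2 and use orthogonality of {sin(nx), cos(mx)} on [-π, π]:
  ∫_{-π}^{π} sin(nx)^2 dx = π, ∫ cos(mx)^2 dx = π, and cross terms integrate to 0.
So ∫_{-π}^{π} f(x)^2 dx = 6^2 · π + 3^2 · π = (36 + 9)π.
Divide by 2π: (36 + 9)/2 = 45/2.
By Parseval, this equals Σ |c_n|^2.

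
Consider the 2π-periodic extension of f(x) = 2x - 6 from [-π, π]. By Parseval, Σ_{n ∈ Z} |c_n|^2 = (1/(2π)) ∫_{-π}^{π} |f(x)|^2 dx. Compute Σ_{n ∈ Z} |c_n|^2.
Σ |c_n|^2 = 4π^2/3 + 36

Expand and integrate term by term over [-π, π]:
  ∫ (2x)^2 dx = 4·(2π^3/3); ∫ 2·2·(-6)·x dx = 0 (odd integrand); ∫ (-6)^2 dx = 36·2π.
So (1/(2π)) ∫_{-π}^{π} (2x - 6)^2 dx = 4π^2/3 + 36 = 4π^2/3 + 36.
Parseval ⇒ Σ |c_n|^2 = 4π^2/3 + 36.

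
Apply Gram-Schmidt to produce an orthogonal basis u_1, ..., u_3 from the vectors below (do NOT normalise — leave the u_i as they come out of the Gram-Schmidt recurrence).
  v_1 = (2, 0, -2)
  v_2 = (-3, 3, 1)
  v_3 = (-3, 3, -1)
Orthogonal basis:
  u_1 = (2, 0, -2)
  u_2 = (-1, 3, -1)
  u_3 = (-9/11, -6/11, -9/11)

Apply the Gram-Schmidt recurrence
  u_1 = v_1
  u_i = v_i − Σ_{j<i} ((v_i · u_j) / (u_j · u_j)) · u_j.

Step by step this gives:
  u_1 = (2, 0, -2)
  u_2 = (-1, 3, -1)
  u_3 = (-9/11, -6/11, -9/11)

Orthogonality check:
  u_2 · u_1 = 0 (should be 0)
  u_3 · u_1 = 0 (should be 0)
  u_3 · u_2 = 0 (should be 0)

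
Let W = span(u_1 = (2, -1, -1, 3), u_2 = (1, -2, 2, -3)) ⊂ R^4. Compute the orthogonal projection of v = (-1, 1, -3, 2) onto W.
proj_W(v) = (-177/221, 363/221, -369/221, 558/221)

Set up U = [u_1 | ... | u_2] ∈ R^(4×2). The projector onto W = col(U) is P = U (U^T U)^(-1) U^T.
Compute U^T U =
  [15, -7]
  [-7, 18],
and U^T v = (6, -15).
Solve U^T U · c = U^T v for the coefficients: c = (3/221, -183/221). The projection is proj_W(v) = U c.
Check: (v - proj_W(v)) · u_1 = 0  (should be 0).
Check: (v - proj_W(v)) · u_2 = 0  (should be 0).
Result: proj_W(v) = (-177/221, 363/221, -369/221, 558/221).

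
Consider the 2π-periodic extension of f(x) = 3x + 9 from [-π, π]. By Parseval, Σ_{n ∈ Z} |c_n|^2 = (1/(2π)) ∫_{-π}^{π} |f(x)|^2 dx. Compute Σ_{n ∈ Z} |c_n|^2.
Σ |c_n|^2 = 3π^2 + 81

Expand and integrate term by term over [-π, π]:
  ∫ (3x)^2 dx = 9·(2π^3/3); ∫ 2·3·(9)·x dx = 0 (odd integrand); ∫ 9^2 dx = 81·2π.
So (1/(2π)) ∫_{-π}^{π} (3x + 9)^2 dx = 9π^2/3 + 81 = 3π^2 + 81.
Parseval ⇒ Σ |c_n|^2 = 3π^2 + 81.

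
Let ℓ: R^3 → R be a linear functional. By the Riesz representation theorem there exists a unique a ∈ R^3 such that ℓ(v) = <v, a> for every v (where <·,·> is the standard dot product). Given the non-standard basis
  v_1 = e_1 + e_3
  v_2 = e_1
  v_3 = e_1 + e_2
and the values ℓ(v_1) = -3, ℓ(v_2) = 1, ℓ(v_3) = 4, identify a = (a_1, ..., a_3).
a = (1, 3, -4)

Write a = (a_1, ..., a_3) in the standard basis. For each basis vector v_i, ℓ(v_i) = <v_i, a> is a linear equation in the a_j's. Collect the n equations into a matrix system V a = ℓ, where row i of V is v_i (expressed in the standard basis). Since V is invertible (lower-triangular with 1s on the diagonal, up to permutation), solve by back-substitution:
  V =
[[1, 0, 1],
 [1, 0, 0],
 [1, 1, 0]]
  V a = (-3, 1, 4)
Solving gives a = (1, 3, -4).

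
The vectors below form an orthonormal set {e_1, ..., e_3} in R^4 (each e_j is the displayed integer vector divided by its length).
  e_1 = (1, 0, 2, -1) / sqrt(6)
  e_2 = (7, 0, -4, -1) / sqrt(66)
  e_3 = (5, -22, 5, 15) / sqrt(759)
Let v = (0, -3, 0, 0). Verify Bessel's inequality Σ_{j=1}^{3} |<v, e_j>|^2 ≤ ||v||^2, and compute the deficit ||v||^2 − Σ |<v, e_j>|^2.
Σ |<v, e_j>|^2 = 132/23; ||v||^2 = 9; deficit = 75/23

Write each e_j = u_j / sqrt(<u_j, u_j>) where u_j is the displayed integer vector. Then <v, e_j> = <v, u_j> / sqrt(<u_j, u_j>), so |<v, e_j>|^2 = <v, u_j>^2 / <u_j, u_j>.
Coefficients: <v, e_1> = 0/sqrt(6), <v, e_2> = 0/sqrt(66), <v, e_3> = 66/sqrt(759).
Square and sum: Σ |<v, e_j>|^2 = 132/23.
Compute ||v||^2 = v·v = 9.
Deficit = 9 − 132/23 = 75/23 ≥ 0, confirming Bessel's inequality. (The deficit equals ||v − Σ <v,e_j> e_j||^2, the squared distance from v to span{e_j}.)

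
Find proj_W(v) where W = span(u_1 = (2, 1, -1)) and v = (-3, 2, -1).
proj_W(v) = (-1, -1/2, 1/2)

Set up U = [u_1 | ... | u_1] ∈ R^(3×1). The projector onto W = col(U) is P = U (U^T U)^(-1) U^T.
Compute U^T U =
  [6],
and U^T v = (-3).
Solve U^T U · c = U^T v for the coefficients: c = (-1/2). The projection is proj_W(v) = U c.
Check: (v - proj_W(v)) · u_1 = 0  (should be 0).
Result: proj_W(v) = (-1, -1/2, 1/2).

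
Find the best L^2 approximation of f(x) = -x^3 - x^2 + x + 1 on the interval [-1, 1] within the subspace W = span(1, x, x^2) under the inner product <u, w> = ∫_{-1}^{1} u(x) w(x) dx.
g(x) = -x^2 + 2*x/5 + 1

The best approximation g ∈ W is the orthogonal projection of f onto W. Writing g = a_0 + a_1 x + a_2 x^2, the coefficients solve the normal equations G · a = b where
  G_{ij} = <φ_i, φ_j> and b_i = <f, φ_i>, with φ_0 = 1, φ_1 = x, φ_2 = x^2.
G =
  [2, 0, 2/3]
  [0, 2/3, 0]
  [2/3, 0, 2/5],
b = (4/3, 4/15, 4/15).
Solving gives a_0 = 1, a_1 = 2/5, a_2 = -1, so
  g(x) = -x^2 + 2*x/5 + 1.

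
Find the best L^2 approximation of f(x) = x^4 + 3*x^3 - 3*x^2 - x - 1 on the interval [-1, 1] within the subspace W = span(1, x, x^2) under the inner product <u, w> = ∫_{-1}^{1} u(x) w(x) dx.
g(x) = -15*x^2/7 + 4*x/5 - 38/35

The best approximation g ∈ W is the orthogonal projection of f onto W. Writing g = a_0 + a_1 x + a_2 x^2, the coefficients solve the normal equations G · a = b where
  G_{ij} = <φ_i, φ_j> and b_i = <f, φ_i>, with φ_0 = 1, φ_1 = x, φ_2 = x^2.
G =
  [2, 0, 2/3]
  [0, 2/3, 0]
  [2/3, 0, 2/5],
b = (-18/5, 8/15, -166/105).
Solving gives a_0 = -38/35, a_1 = 4/5, a_2 = -15/7, so
  g(x) = -15*x^2/7 + 4*x/5 - 38/35.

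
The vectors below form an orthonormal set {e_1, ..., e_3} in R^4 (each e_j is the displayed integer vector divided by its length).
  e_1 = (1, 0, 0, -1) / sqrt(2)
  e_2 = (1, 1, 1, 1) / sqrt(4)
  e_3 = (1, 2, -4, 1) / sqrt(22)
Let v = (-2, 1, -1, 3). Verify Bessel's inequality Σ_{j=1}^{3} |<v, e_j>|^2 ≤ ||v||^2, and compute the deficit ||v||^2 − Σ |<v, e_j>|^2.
Σ |<v, e_j>|^2 = 659/44; ||v||^2 = 15; deficit = 1/44

Write each e_j = u_j / sqrt(<u_j, u_j>) where u_j is the displayed integer vector. Then <v, e_j> = <v, u_j> / sqrt(<u_j, u_j>), so |<v, e_j>|^2 = <v, u_j>^2 / <u_j, u_j>.
Coefficients: <v, e_1> = -5/sqrt(2), <v, e_2> = 1/sqrt(4), <v, e_3> = 7/sqrt(22).
Square and sum: Σ |<v, e_j>|^2 = 659/44.
Compute ||v||^2 = v·v = 15.
Deficit = 15 − 659/44 = 1/44 ≥ 0, confirming Bessel's inequality. (The deficit equals ||v − Σ <v,e_j> e_j||^2, the squared distance from v to span{e_j}.)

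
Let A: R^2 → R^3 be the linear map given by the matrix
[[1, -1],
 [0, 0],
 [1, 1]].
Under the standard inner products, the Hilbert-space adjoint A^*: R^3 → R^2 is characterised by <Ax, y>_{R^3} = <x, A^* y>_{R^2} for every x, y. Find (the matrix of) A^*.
A^* = A^T =
[[1, 0, 1],
 [-1, 0, 1]]

For real matrices with standard dot products, the defining identity <Ax, y> = <x, A^* y> gives (Ax)^T y = x^T (A^*) y, i.e. x^T A^T y = x^T (A^*) y. Since this holds for all x, y, we must have A^* = A^T. Therefore
A^* =
[[1, 0, 1],
 [-1, 0, 1]].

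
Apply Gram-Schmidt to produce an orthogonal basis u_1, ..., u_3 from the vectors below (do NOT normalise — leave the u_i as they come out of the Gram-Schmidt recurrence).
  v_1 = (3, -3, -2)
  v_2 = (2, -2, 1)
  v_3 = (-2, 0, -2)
Orthogonal basis:
  u_1 = (3, -3, -2)
  u_2 = (7/11, -7/11, 21/11)
  u_3 = (-1, -1, 0)

Apply the Gram-Schmidt recurrence
  u_1 = v_1
  u_i = v_i − Σ_{j<i} ((v_i · u_j) / (u_j · u_j)) · u_j.

Step by step this gives:
  u_1 = (3, -3, -2)
  u_2 = (7/11, -7/11, 21/11)
  u_3 = (-1, -1, 0)

Orthogonality check:
  u_2 · u_1 = 0 (should be 0)
  u_3 · u_1 = 0 (should be 0)
  u_3 · u_2 = 0 (should be 0)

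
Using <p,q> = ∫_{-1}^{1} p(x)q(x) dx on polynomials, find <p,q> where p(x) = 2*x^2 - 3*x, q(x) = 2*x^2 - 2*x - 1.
<p,q> = 64/15

Expand the product: p(x)·q(x) = 4*x^4 - 10*x^3 + 4*x^2 + 3*x.
∫_{-1}^{1} of each monomial x^k gives [2/(k+1) if k even, 0 if k odd]. Integrating term-by-term (or equivalently evaluating the antiderivative F(x) = 4*x^5/5 - 5*x^4/2 + 4*x^3/3 + 3*x^2/2 at the endpoints):
  F(1) − F(−1) = 17/15 − (-47/15) = 64/15.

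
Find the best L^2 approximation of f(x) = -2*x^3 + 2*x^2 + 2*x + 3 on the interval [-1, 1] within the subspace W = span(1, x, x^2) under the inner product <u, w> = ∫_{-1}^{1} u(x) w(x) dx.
g(x) = 2*x^2 + 4*x/5 + 3

The best approximation g ∈ W is the orthogonal projection of f onto W. Writing g = a_0 + a_1 x + a_2 x^2, the coefficients solve the normal equations G · a = b where
  G_{ij} = <φ_i, φ_j> and b_i = <f, φ_i>, with φ_0 = 1, φ_1 = x, φ_2 = x^2.
G =
  [2, 0, 2/3]
  [0, 2/3, 0]
  [2/3, 0, 2/5],
b = (22/3, 8/15, 14/5).
Solving gives a_0 = 3, a_1 = 4/5, a_2 = 2, so
  g(x) = 2*x^2 + 4*x/5 + 3.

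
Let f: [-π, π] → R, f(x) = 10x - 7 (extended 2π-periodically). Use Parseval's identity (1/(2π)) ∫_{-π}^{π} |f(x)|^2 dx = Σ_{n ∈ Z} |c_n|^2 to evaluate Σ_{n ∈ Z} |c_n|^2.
Σ |c_n|^2 = 100π^2/3 + 49

Expand and integrate term by term over [-π, π]:
  ∫ (10x)^2 dx = 100·(2π^3/3); ∫ 2·10·(-7)·x dx = 0 (odd integrand); ∫ (-7)^2 dx = 49·2π.
So (1/(2π)) ∫_{-π}^{π} (10x - 7)^2 dx = 100π^2/3 + 49 = 100π^2/3 + 49.
Parseval ⇒ Σ |c_n|^2 = 100π^2/3 + 49.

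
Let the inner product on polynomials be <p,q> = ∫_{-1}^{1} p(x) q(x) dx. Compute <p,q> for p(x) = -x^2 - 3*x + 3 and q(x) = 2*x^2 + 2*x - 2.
<p,q> = -172/15

Expand the product: p(x)·q(x) = -2*x^4 - 8*x^3 + 2*x^2 + 12*x - 6.
∫_{-1}^{1} of each monomial x^k gives [2/(k+1) if k even, 0 if k odd]. Integrating term-by-term (or equivalently evaluating the antiderivative F(x) = -2*x^5/5 - 2*x^4 + 2*x^3/3 + 6*x^2 - 6*x at the endpoints):
  F(1) − F(−1) = -26/15 − (146/15) = -172/15.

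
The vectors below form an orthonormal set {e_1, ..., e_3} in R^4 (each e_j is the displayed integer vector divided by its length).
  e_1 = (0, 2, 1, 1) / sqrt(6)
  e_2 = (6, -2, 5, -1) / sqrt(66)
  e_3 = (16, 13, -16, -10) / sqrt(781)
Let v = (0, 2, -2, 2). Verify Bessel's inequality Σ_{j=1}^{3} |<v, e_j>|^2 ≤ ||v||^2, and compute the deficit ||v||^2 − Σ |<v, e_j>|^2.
Σ |<v, e_j>|^2 = 596/71; ||v||^2 = 12; deficit = 256/71

Write each e_j = u_j / sqrt(<u_j, u_j>) where u_j is the displayed integer vector. Then <v, e_j> = <v, u_j> / sqrt(<u_j, u_j>), so |<v, e_j>|^2 = <v, u_j>^2 / <u_j, u_j>.
Coefficients: <v, e_1> = 4/sqrt(6), <v, e_2> = -16/sqrt(66), <v, e_3> = 38/sqrt(781).
Square and sum: Σ |<v, e_j>|^2 = 596/71.
Compute ||v||^2 = v·v = 12.
Deficit = 12 − 596/71 = 256/71 ≥ 0, confirming Bessel's inequality. (The deficit equals ||v − Σ <v,e_j> e_j||^2, the squared distance from v to span{e_j}.)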